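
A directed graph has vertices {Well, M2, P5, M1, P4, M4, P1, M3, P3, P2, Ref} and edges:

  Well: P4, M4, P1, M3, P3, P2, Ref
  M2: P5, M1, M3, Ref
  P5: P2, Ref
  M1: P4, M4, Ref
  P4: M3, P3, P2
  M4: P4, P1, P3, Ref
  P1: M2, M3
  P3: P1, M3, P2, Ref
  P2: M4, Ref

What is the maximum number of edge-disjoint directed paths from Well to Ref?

Assign every edge capacity 1; by Menger, the answer equals the max flow.
Path Well→Ref (+1); total 1.
Path Well→M4→Ref (+1); total 2.
Path Well→P3→Ref (+1); total 3.
Path Well→P2→Ref (+1); total 4.
Path Well→P1→M2→Ref (+1); total 5.
No residual Well→Ref path; max flow = 5.
Certifying cut of size 5: {M4→Ref, P1→M2, P2→Ref, P3→Ref, Well→Ref}.

5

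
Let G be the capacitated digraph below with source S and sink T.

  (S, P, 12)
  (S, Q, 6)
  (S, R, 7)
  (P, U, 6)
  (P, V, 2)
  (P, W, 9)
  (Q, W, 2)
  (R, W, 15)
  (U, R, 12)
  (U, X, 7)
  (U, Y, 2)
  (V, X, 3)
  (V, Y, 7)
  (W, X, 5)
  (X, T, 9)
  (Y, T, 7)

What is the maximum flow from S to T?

13

Augment S→P→U→X→T: bottleneck 6, flow now 6.
Augment S→P→V→X→T: bottleneck 2, flow now 8.
Augment S→P→W→X→T: bottleneck 1, flow now 9.
Augment S→P→W→X→U→Y→T: bottleneck 2, flow now 11. (uses reverse residual edge)
Augment S→P→W→X→V→Y→T: bottleneck 1, flow now 12. (uses reverse residual edge)
Augment S→Q→W→X→V→Y→T: bottleneck 1, flow now 13. (uses reverse residual edge)
No augmenting path remains; maximum flow = 13.
In the residual graph, reachable from S: {S, P, Q, R, W}.
Min-cut edges: P→U (6), P→V (2), W→X (5); capacity 6 + 2 + 5 = 13.
This cut is saturated, so no flow can exceed 13.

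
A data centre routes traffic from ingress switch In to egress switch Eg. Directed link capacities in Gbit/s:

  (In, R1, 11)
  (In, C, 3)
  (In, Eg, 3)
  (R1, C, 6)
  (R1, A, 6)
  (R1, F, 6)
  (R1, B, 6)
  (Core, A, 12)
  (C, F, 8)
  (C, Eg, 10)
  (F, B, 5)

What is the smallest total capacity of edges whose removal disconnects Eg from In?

12

Augment In→Eg: bottleneck 3, flow now 3.
Augment In→C→Eg: bottleneck 3, flow now 6.
Augment In→R1→C→Eg: bottleneck 6, flow now 12.
No augmenting path remains; maximum flow = 12.
By max-flow min-cut, the minimum cut capacity equals the max flow.
In the residual graph, reachable from In: {In, R1, A, F, B}.
Min-cut edges: In→C (3), In→Eg (3), R1→C (6); capacity 3 + 3 + 6 = 12.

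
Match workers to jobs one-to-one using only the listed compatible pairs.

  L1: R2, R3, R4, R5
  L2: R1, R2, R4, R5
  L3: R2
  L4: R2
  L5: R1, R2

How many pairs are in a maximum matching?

Unit-capacity flow: source→left, listed edges, right→sink; max matching = max flow.
Augmenting path L1→R2 (+1); matched 1.
Augmenting path L2→R1 (+1); matched 2.
Augmenting path L3→R2→L1→R3 (+1); matched 3.
Augmenting path L5→R1→L2→R4 (+1); matched 4.
No augmenting path remains; maximum matching = 4.
König certificate: {L1, L2, L5, R2} is a vertex cover of size 4 (every listed pair touches it), so no matching can be larger.

4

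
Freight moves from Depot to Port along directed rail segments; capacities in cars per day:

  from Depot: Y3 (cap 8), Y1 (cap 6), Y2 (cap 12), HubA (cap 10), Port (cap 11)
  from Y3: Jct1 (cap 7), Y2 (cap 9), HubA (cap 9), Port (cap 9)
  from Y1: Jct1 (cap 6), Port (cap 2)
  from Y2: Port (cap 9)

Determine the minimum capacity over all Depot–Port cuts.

Augment Depot→Port: bottleneck 11, flow now 11.
Augment Depot→Y3→Port: bottleneck 8, flow now 19.
Augment Depot→Y1→Port: bottleneck 2, flow now 21.
Augment Depot→Y2→Port: bottleneck 9, flow now 30.
No augmenting path remains; maximum flow = 30.
By max-flow min-cut, the minimum cut capacity equals the max flow.
In the residual graph, reachable from Depot: {Depot, Jct1, Y1, Y2, HubA}.
Min-cut edges: Depot→Y3 (8), Depot→Port (11), Y1→Port (2), Y2→Port (9); capacity 8 + 11 + 2 + 9 = 30.

30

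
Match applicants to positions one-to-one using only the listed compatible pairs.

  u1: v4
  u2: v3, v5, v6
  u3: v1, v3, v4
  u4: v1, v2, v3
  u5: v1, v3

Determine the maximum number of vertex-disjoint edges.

5

Unit-capacity flow: source→left, listed edges, right→sink; max matching = max flow.
Augmenting path u1→v4 (+1); matched 1.
Augmenting path u2→v3 (+1); matched 2.
Augmenting path u3→v1 (+1); matched 3.
Augmenting path u4→v2 (+1); matched 4.
Augmenting path u5→v3→u2→v5 (+1); matched 5.
No augmenting path remains; maximum matching = 5.
König certificate: {u1, u2, u3, u4, u5} is a vertex cover of size 5 (every listed pair touches it), so no matching can be larger.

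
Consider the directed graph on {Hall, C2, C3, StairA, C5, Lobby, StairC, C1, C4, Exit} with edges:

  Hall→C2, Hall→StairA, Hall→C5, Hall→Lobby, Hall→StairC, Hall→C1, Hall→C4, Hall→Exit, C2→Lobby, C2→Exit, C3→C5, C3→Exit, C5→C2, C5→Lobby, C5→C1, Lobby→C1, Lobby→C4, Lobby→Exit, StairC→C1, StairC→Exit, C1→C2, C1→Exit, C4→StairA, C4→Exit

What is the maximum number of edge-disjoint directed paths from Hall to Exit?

Assign every edge capacity 1; by Menger, the answer equals the max flow.
Path Hall→Exit (+1); total 1.
Path Hall→C2→Exit (+1); total 2.
Path Hall→Lobby→Exit (+1); total 3.
Path Hall→StairC→Exit (+1); total 4.
Path Hall→C1→Exit (+1); total 5.
Path Hall→C4→Exit (+1); total 6.
No residual Hall→Exit path; max flow = 6.
Certifying cut of size 6: {C1→Exit, C2→Exit, C4→Exit, Hall→Exit, Hall→StairC, Lobby→Exit}.

6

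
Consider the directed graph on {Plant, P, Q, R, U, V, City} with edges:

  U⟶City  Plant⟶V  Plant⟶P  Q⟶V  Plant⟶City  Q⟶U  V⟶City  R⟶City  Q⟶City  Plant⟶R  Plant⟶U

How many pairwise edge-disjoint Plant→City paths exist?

4

Assign every edge capacity 1; by Menger, the answer equals the max flow.
Path Plant→City (+1); total 1.
Path Plant→R→City (+1); total 2.
Path Plant→U→City (+1); total 3.
Path Plant→V→City (+1); total 4.
No residual Plant→City path; max flow = 4.
Certifying cut of size 4: {Plant→City, Plant→R, Plant→U, Plant→V}.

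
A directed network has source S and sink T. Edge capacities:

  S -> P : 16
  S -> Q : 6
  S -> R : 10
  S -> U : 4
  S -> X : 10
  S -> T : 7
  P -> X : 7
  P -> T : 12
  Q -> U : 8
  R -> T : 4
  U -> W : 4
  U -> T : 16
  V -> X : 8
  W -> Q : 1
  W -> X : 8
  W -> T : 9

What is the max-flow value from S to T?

33

Augment S→T: bottleneck 7, flow now 7.
Augment S→P→T: bottleneck 12, flow now 19.
Augment S→R→T: bottleneck 4, flow now 23.
Augment S→U→T: bottleneck 4, flow now 27.
Augment S→Q→U→T: bottleneck 6, flow now 33.
No augmenting path remains; maximum flow = 33.
In the residual graph, reachable from S: {S, P, R, X}.
Min-cut edges: S→Q (6), S→U (4), S→T (7), P→T (12), R→T (4); capacity 6 + 4 + 7 + 12 + 4 = 33.
This cut is saturated, so no flow can exceed 33.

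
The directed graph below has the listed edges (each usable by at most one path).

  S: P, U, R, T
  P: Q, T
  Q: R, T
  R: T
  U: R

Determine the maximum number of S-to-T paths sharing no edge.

Assign every edge capacity 1; by Menger, the answer equals the max flow.
Path S→T (+1); total 1.
Path S→P→T (+1); total 2.
Path S→R→T (+1); total 3.
No residual S→T path; max flow = 3.
Certifying cut of size 3: {R→T, S→P, S→T}.

3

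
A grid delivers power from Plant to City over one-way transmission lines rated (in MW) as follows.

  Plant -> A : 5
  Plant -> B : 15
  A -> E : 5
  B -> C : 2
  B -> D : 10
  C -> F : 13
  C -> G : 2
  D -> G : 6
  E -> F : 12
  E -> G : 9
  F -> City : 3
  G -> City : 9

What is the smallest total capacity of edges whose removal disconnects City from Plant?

Augment Plant→A→E→F→City: bottleneck 3, flow now 3.
Augment Plant→A→E→G→City: bottleneck 2, flow now 5.
Augment Plant→B→C→G→City: bottleneck 2, flow now 7.
Augment Plant→B→D→G→City: bottleneck 5, flow now 12.
No augmenting path remains; maximum flow = 12.
By max-flow min-cut, the minimum cut capacity equals the max flow.
In the residual graph, reachable from Plant: {Plant, A, B, C, D, E, F, G}.
Min-cut edges: F→City (3), G→City (9); capacity 3 + 9 = 12.

12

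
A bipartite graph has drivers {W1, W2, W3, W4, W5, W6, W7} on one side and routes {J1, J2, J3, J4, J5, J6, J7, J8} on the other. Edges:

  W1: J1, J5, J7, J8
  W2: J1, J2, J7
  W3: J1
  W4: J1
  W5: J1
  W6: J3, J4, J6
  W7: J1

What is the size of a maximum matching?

4

Unit-capacity flow: source→left, listed edges, right→sink; max matching = max flow.
Augmenting path W1→J1 (+1); matched 1.
Augmenting path W2→J2 (+1); matched 2.
Augmenting path W6→J3 (+1); matched 3.
Augmenting path W3→J1→W1→J5 (+1); matched 4.
No augmenting path remains; maximum matching = 4.
König certificate: {W1, W2, W6, J1} is a vertex cover of size 4 (every listed pair touches it), so no matching can be larger.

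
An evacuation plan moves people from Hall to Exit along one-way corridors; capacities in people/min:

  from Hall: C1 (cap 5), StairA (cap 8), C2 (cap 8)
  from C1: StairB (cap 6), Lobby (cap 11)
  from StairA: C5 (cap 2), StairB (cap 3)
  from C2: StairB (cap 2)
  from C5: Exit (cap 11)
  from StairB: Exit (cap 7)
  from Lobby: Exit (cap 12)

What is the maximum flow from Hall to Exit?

Augment Hall→C1→StairB→Exit: bottleneck 5, flow now 5.
Augment Hall→StairA→C5→Exit: bottleneck 2, flow now 7.
Augment Hall→StairA→StairB→Exit: bottleneck 2, flow now 9.
Augment Hall→StairA→StairB→C1→Lobby→Exit: bottleneck 1, flow now 10. (uses reverse residual edge)
Augment Hall→C2→StairB→C1→Lobby→Exit: bottleneck 2, flow now 12. (uses reverse residual edge)
No augmenting path remains; maximum flow = 12.
In the residual graph, reachable from Hall: {Hall, StairA, C2}.
Min-cut edges: Hall→C1 (5), StairA→C5 (2), StairA→StairB (3), C2→StairB (2); capacity 5 + 2 + 3 + 2 = 12.
This cut is saturated, so no flow can exceed 12.

12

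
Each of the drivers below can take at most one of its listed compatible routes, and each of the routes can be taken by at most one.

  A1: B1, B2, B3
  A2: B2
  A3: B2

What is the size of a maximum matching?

2

Unit-capacity flow: source→left, listed edges, right→sink; max matching = max flow.
Augmenting path A1→B1 (+1); matched 1.
Augmenting path A2→B2 (+1); matched 2.
No augmenting path remains; maximum matching = 2.
König certificate: {A1, B2} is a vertex cover of size 2 (every listed pair touches it), so no matching can be larger.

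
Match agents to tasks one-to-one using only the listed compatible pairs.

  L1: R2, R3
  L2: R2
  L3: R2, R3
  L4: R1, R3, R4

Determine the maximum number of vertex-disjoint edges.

Unit-capacity flow: source→left, listed edges, right→sink; max matching = max flow.
Augmenting path L1→R2 (+1); matched 1.
Augmenting path L3→R3 (+1); matched 2.
Augmenting path L4→R1 (+1); matched 3.
No augmenting path remains; maximum matching = 3.
König certificate: {L4, R2, R3} is a vertex cover of size 3 (every listed pair touches it), so no matching can be larger.

3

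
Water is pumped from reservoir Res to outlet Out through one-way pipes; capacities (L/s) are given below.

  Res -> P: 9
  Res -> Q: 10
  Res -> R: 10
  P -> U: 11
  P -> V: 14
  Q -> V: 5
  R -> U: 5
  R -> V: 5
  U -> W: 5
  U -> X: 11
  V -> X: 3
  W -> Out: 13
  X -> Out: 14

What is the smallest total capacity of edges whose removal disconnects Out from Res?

Augment Res→P→U→W→Out: bottleneck 5, flow now 5.
Augment Res→P→U→X→Out: bottleneck 4, flow now 9.
Augment Res→Q→V→X→Out: bottleneck 3, flow now 12.
Augment Res→R→U→X→Out: bottleneck 5, flow now 17.
No augmenting path remains; maximum flow = 17.
By max-flow min-cut, the minimum cut capacity equals the max flow.
In the residual graph, reachable from Res: {Res, Q, R, V}.
Min-cut edges: Res→P (9), R→U (5), V→X (3); capacity 9 + 5 + 3 = 17.

17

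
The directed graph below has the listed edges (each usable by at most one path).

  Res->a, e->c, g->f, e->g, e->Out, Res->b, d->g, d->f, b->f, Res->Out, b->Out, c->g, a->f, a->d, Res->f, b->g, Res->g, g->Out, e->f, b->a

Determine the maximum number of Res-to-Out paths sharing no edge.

3

Assign every edge capacity 1; by Menger, the answer equals the max flow.
Path Res→Out (+1); total 1.
Path Res→b→Out (+1); total 2.
Path Res→g→Out (+1); total 3.
No residual Res→Out path; max flow = 3.
Certifying cut of size 3: {Res→Out, Res→b, g→Out}.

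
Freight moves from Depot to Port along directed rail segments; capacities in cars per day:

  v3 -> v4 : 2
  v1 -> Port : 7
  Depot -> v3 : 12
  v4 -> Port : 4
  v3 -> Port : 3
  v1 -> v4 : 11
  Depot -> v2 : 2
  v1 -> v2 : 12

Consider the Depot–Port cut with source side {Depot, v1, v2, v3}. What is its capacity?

Edges leaving {Depot, v1, v2, v3}: v1→v4 (11), v1→Port (7), v3→v4 (2), v3→Port (3).
Cut capacity = 11 + 7 + 2 + 3 = 23.

23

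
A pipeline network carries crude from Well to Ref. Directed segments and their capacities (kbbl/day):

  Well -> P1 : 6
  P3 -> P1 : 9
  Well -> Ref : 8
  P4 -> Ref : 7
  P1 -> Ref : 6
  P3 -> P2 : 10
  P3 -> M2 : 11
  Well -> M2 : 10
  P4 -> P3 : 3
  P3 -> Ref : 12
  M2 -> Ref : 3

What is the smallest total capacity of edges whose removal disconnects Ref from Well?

Augment Well→Ref: bottleneck 8, flow now 8.
Augment Well→M2→Ref: bottleneck 3, flow now 11.
Augment Well→P1→Ref: bottleneck 6, flow now 17.
No augmenting path remains; maximum flow = 17.
By max-flow min-cut, the minimum cut capacity equals the max flow.
In the residual graph, reachable from Well: {Well, M2}.
Min-cut edges: Well→P1 (6), Well→Ref (8), M2→Ref (3); capacity 6 + 8 + 3 = 17.

17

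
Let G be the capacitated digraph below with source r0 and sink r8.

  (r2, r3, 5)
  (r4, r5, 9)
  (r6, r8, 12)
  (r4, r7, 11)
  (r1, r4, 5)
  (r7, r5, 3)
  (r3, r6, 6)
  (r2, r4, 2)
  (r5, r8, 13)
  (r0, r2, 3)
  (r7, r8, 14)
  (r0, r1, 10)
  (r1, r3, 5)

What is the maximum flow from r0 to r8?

Augment r0→r1→r3→r6→r8: bottleneck 5, flow now 5.
Augment r0→r1→r4→r5→r8: bottleneck 5, flow now 10.
Augment r0→r2→r3→r6→r8: bottleneck 1, flow now 11.
Augment r0→r2→r4→r5→r8: bottleneck 2, flow now 13.
No augmenting path remains; maximum flow = 13.
In the residual graph, reachable from r0: {r0}.
Min-cut edges: r0→r1 (10), r0→r2 (3); capacity 10 + 3 = 13.
This cut is saturated, so no flow can exceed 13.

13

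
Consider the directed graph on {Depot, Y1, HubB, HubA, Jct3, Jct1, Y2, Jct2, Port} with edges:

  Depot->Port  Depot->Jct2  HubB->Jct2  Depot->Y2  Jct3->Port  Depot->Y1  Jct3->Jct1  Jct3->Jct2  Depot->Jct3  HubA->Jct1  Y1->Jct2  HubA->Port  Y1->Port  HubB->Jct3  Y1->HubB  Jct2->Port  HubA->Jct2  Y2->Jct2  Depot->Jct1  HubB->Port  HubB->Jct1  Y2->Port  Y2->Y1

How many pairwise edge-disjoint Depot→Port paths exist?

5

Assign every edge capacity 1; by Menger, the answer equals the max flow.
Path Depot→Port (+1); total 1.
Path Depot→Y1→Port (+1); total 2.
Path Depot→Jct3→Port (+1); total 3.
Path Depot→Y2→Port (+1); total 4.
Path Depot→Jct2→Port (+1); total 5.
No residual Depot→Port path; max flow = 5.
Certifying cut of size 5: {Depot→Jct2, Depot→Jct3, Depot→Port, Depot→Y1, Depot→Y2}.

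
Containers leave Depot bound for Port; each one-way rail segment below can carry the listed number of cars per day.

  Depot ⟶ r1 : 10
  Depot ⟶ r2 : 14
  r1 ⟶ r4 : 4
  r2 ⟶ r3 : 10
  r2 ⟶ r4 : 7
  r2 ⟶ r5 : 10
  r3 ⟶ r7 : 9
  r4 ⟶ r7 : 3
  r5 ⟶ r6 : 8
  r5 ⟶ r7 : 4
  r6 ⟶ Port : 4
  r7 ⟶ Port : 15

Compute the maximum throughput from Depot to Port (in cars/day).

17

Augment Depot→r1→r4→r7→Port: bottleneck 3, flow now 3.
Augment Depot→r2→r3→r7→Port: bottleneck 9, flow now 12.
Augment Depot→r2→r5→r6→Port: bottleneck 4, flow now 16.
Augment Depot→r2→r5→r7→Port: bottleneck 1, flow now 17.
No augmenting path remains; maximum flow = 17.
In the residual graph, reachable from Depot: {Depot, r1, r4}.
Min-cut edges: Depot→r2 (14), r4→r7 (3); capacity 14 + 3 = 17.
This cut is saturated, so no flow can exceed 17.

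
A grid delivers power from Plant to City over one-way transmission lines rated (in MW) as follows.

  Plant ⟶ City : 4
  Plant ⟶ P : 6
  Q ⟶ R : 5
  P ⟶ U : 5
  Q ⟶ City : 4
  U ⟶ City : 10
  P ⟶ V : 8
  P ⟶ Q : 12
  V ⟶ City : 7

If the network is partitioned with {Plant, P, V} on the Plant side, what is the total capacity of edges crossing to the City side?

Edges leaving {Plant, P, V}: Plant→City (4), P→Q (12), P→U (5), V→City (7).
Cut capacity = 4 + 12 + 5 + 7 = 28.

28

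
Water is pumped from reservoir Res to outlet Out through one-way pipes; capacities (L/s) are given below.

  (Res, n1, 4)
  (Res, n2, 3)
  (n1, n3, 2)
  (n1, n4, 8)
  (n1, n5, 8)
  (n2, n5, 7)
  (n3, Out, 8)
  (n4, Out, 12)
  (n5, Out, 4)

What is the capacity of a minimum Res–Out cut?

7

Augment Res→n1→n3→Out: bottleneck 2, flow now 2.
Augment Res→n1→n4→Out: bottleneck 2, flow now 4.
Augment Res→n2→n5→Out: bottleneck 3, flow now 7.
No augmenting path remains; maximum flow = 7.
By max-flow min-cut, the minimum cut capacity equals the max flow.
In the residual graph, reachable from Res: {Res}.
Min-cut edges: Res→n1 (4), Res→n2 (3); capacity 4 + 3 = 7.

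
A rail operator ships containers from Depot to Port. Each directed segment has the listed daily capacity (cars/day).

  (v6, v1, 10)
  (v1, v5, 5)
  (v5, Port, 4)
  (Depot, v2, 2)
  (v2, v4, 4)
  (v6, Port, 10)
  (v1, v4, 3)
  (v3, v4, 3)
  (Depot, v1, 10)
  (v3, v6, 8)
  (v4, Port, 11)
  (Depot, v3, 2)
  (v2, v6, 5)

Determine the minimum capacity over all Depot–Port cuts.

11

Augment Depot→v1→v4→Port: bottleneck 3, flow now 3.
Augment Depot→v1→v5→Port: bottleneck 4, flow now 7.
Augment Depot→v2→v4→Port: bottleneck 2, flow now 9.
Augment Depot→v3→v4→Port: bottleneck 2, flow now 11.
No augmenting path remains; maximum flow = 11.
By max-flow min-cut, the minimum cut capacity equals the max flow.
In the residual graph, reachable from Depot: {Depot, v1, v5}.
Min-cut edges: Depot→v2 (2), Depot→v3 (2), v1→v4 (3), v5→Port (4); capacity 2 + 2 + 3 + 4 = 11.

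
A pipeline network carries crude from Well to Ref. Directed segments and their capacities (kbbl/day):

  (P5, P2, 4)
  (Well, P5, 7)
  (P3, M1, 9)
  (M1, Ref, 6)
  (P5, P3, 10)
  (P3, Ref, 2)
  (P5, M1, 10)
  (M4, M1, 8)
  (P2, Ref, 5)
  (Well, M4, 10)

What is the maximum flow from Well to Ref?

12

Augment Well→M4→M1→Ref: bottleneck 6, flow now 6.
Augment Well→P5→P3→Ref: bottleneck 2, flow now 8.
Augment Well→P5→P2→Ref: bottleneck 4, flow now 12.
No augmenting path remains; maximum flow = 12.
In the residual graph, reachable from Well: {Well, M4, P5, M1, P3}.
Min-cut edges: P5→P2 (4), M1→Ref (6), P3→Ref (2); capacity 4 + 6 + 2 = 12.
This cut is saturated, so no flow can exceed 12.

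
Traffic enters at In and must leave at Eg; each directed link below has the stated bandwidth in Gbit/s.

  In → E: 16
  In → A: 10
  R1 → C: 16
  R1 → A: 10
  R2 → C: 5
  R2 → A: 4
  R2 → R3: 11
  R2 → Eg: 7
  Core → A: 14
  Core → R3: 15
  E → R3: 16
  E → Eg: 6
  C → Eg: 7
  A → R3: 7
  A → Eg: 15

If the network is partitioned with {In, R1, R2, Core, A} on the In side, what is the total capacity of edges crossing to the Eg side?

Edges leaving {In, R1, R2, Core, A}: In→E (16), R1→C (16), R2→C (5), R2→R3 (11), R2→Eg (7), Core→R3 (15), A→R3 (7), A→Eg (15).
Cut capacity = 16 + 16 + 5 + 11 + 7 + 15 + 7 + 15 = 92.

92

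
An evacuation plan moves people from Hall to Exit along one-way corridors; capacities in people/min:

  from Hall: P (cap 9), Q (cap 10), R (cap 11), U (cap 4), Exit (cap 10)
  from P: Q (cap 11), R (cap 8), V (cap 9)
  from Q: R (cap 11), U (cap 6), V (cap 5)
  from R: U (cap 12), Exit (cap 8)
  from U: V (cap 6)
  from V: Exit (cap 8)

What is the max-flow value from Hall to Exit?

Augment Hall→Exit: bottleneck 10, flow now 10.
Augment Hall→R→Exit: bottleneck 8, flow now 18.
Augment Hall→P→V→Exit: bottleneck 8, flow now 26.
No augmenting path remains; maximum flow = 26.
In the residual graph, reachable from Hall: {Hall, P, Q, R, U, V}.
Min-cut edges: Hall→Exit (10), R→Exit (8), V→Exit (8); capacity 10 + 8 + 8 = 26.
This cut is saturated, so no flow can exceed 26.

26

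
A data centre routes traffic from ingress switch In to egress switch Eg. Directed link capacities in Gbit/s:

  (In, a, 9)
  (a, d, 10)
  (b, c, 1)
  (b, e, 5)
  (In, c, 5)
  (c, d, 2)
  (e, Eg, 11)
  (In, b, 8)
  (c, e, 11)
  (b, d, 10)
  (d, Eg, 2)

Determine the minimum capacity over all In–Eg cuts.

Augment In→a→d→Eg: bottleneck 2, flow now 2.
Augment In→b→e→Eg: bottleneck 5, flow now 7.
Augment In→c→e→Eg: bottleneck 5, flow now 12.
Augment In→b→c→e→Eg: bottleneck 1, flow now 13.
No augmenting path remains; maximum flow = 13.
By max-flow min-cut, the minimum cut capacity equals the max flow.
In the residual graph, reachable from In: {In, a, b, d}.
Min-cut edges: In→c (5), b→c (1), b→e (5), d→Eg (2); capacity 5 + 1 + 5 + 2 = 13.

13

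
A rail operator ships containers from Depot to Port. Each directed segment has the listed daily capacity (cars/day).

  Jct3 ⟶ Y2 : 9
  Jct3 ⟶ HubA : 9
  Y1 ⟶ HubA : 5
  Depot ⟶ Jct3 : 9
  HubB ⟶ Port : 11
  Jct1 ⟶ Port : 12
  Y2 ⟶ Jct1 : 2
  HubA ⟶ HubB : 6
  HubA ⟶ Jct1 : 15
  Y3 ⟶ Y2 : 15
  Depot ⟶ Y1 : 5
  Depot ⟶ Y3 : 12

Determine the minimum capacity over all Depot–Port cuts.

16

Augment Depot→Y3→Y2→Jct1→Port: bottleneck 2, flow now 2.
Augment Depot→Jct3→HubA→HubB→Port: bottleneck 6, flow now 8.
Augment Depot→Jct3→HubA→Jct1→Port: bottleneck 3, flow now 11.
Augment Depot→Y1→HubA→Jct1→Port: bottleneck 5, flow now 16.
No augmenting path remains; maximum flow = 16.
By max-flow min-cut, the minimum cut capacity equals the max flow.
In the residual graph, reachable from Depot: {Depot, Y3, Y2}.
Min-cut edges: Depot→Jct3 (9), Depot→Y1 (5), Y2→Jct1 (2); capacity 9 + 5 + 2 = 16.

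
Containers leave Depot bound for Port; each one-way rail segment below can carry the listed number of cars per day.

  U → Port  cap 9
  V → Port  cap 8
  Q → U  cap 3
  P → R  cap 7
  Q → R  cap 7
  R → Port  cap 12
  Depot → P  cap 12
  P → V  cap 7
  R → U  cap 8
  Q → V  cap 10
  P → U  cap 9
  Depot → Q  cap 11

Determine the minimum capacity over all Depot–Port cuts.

Augment Depot→P→R→Port: bottleneck 7, flow now 7.
Augment Depot→P→U→Port: bottleneck 5, flow now 12.
Augment Depot→Q→R→Port: bottleneck 5, flow now 17.
Augment Depot→Q→U→Port: bottleneck 3, flow now 20.
Augment Depot→Q→V→Port: bottleneck 3, flow now 23.
No augmenting path remains; maximum flow = 23.
By max-flow min-cut, the minimum cut capacity equals the max flow.
In the residual graph, reachable from Depot: {Depot}.
Min-cut edges: Depot→P (12), Depot→Q (11); capacity 12 + 11 = 23.

23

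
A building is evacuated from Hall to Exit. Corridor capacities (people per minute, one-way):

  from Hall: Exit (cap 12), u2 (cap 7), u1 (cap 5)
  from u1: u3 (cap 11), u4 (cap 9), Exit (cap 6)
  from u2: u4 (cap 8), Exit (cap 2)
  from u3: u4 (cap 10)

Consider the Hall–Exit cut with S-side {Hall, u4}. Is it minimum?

No — its capacity is 24, but the minimum cut has capacity 19.

Given cut capacity: 5 + 7 + 12 = 24.
Augment Hall→Exit: bottleneck 12, flow now 12.
Augment Hall→u1→Exit: bottleneck 5, flow now 17.
Augment Hall→u2→Exit: bottleneck 2, flow now 19.
No augmenting path remains; maximum flow = 19.
In the residual graph, reachable from Hall: {Hall, u2, u4}.
Min-cut edges: Hall→u1 (5), Hall→Exit (12), u2→Exit (2); capacity 5 + 12 + 2 = 19.
Cut capacity 24 exceeds the max flow 19, so it is not minimum.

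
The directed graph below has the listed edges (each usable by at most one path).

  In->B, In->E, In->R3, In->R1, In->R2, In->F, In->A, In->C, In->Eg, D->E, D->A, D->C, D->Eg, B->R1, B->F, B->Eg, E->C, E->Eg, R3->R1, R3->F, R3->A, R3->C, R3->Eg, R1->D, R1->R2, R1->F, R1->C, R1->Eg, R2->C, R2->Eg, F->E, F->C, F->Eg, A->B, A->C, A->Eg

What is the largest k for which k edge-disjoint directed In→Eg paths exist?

Assign every edge capacity 1; by Menger, the answer equals the max flow.
Path In→Eg (+1); total 1.
Path In→B→Eg (+1); total 2.
Path In→E→Eg (+1); total 3.
Path In→R3→Eg (+1); total 4.
Path In→R1→Eg (+1); total 5.
Path In→R2→Eg (+1); total 6.
Path In→F→Eg (+1); total 7.
Path In→A→Eg (+1); total 8.
No residual In→Eg path; max flow = 8.
Certifying cut of size 8: {In→A, In→B, In→E, In→Eg, In→F, In→R1, In→R2, In→R3}.

8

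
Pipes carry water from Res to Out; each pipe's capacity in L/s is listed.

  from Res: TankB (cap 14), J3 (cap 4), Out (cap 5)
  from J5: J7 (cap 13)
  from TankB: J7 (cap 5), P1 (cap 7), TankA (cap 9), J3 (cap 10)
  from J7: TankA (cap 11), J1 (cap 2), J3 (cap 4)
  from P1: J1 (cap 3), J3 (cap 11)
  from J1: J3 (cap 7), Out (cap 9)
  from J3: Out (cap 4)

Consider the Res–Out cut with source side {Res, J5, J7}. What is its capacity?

Edges leaving {Res, J5, J7}: Res→TankB (14), Res→J3 (4), Res→Out (5), J7→TankA (11), J7→J1 (2), J7→J3 (4).
Cut capacity = 14 + 4 + 5 + 11 + 2 + 4 = 40.

40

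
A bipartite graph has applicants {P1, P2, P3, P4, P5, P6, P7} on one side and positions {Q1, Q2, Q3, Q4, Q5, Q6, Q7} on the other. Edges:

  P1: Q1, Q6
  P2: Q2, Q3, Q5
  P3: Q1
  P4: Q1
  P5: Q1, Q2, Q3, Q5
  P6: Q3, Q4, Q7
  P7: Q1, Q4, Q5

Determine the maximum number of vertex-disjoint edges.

Unit-capacity flow: source→left, listed edges, right→sink; max matching = max flow.
Augmenting path P1→Q1 (+1); matched 1.
Augmenting path P2→Q2 (+1); matched 2.
Augmenting path P5→Q3 (+1); matched 3.
Augmenting path P6→Q4 (+1); matched 4.
Augmenting path P7→Q5 (+1); matched 5.
Augmenting path P3→Q1→P1→Q6 (+1); matched 6.
No augmenting path remains; maximum matching = 6.
König certificate: {P1, P2, P5, P6, P7, Q1} is a vertex cover of size 6 (every listed pair touches it), so no matching can be larger.

6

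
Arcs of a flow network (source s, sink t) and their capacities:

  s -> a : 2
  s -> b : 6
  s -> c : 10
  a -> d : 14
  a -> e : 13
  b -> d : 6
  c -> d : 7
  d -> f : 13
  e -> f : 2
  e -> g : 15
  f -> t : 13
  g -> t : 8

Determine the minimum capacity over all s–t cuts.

15

Augment s→a→d→f→t: bottleneck 2, flow now 2.
Augment s→b→d→f→t: bottleneck 6, flow now 8.
Augment s→c→d→f→t: bottleneck 5, flow now 13.
Augment s→c→d→a→e→g→t: bottleneck 2, flow now 15. (uses reverse residual edge)
No augmenting path remains; maximum flow = 15.
By max-flow min-cut, the minimum cut capacity equals the max flow.
In the residual graph, reachable from s: {s, c}.
Min-cut edges: s→a (2), s→b (6), c→d (7); capacity 2 + 6 + 7 = 15.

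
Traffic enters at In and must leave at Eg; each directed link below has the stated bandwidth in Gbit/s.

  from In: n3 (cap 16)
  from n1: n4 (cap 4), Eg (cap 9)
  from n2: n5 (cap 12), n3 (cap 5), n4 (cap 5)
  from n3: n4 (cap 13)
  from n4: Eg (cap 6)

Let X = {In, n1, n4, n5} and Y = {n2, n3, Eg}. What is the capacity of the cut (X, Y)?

31

Edges leaving {In, n1, n4, n5}: In→n3 (16), n1→Eg (9), n4→Eg (6).
Cut capacity = 16 + 9 + 6 = 31.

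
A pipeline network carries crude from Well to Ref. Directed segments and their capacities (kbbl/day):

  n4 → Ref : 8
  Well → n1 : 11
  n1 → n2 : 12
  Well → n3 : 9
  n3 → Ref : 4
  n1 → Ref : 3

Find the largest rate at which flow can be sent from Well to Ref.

7

Augment Well→n1→Ref: bottleneck 3, flow now 3.
Augment Well→n3→Ref: bottleneck 4, flow now 7.
No augmenting path remains; maximum flow = 7.
In the residual graph, reachable from Well: {Well, n1, n2, n3}.
Min-cut edges: n1→Ref (3), n3→Ref (4); capacity 3 + 4 = 7.
This cut is saturated, so no flow can exceed 7.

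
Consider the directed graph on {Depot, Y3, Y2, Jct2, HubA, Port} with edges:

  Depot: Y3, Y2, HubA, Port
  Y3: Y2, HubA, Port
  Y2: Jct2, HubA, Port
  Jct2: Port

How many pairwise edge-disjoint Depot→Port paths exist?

Assign every edge capacity 1; by Menger, the answer equals the max flow.
Path Depot→Port (+1); total 1.
Path Depot→Y3→Port (+1); total 2.
Path Depot→Y2→Port (+1); total 3.
No residual Depot→Port path; max flow = 3.
Certifying cut of size 3: {Depot→Port, Depot→Y2, Depot→Y3}.

3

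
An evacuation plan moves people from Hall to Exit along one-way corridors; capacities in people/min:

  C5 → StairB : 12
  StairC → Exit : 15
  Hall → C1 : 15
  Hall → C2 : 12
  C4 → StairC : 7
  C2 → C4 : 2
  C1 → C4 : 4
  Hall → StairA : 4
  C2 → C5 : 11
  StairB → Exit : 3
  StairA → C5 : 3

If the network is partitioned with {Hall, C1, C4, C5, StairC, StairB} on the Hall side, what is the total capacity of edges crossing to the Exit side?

34

Edges leaving {Hall, C1, C4, C5, StairC, StairB}: Hall→StairA (4), Hall→C2 (12), StairC→Exit (15), StairB→Exit (3).
Cut capacity = 4 + 12 + 15 + 3 = 34.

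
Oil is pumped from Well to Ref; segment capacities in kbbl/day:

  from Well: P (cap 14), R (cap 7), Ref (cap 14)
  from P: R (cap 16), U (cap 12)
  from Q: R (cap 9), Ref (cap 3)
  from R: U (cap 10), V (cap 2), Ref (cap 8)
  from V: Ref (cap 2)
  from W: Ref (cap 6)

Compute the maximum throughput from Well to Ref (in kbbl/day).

Augment Well→Ref: bottleneck 14, flow now 14.
Augment Well→R→Ref: bottleneck 7, flow now 21.
Augment Well→P→R→Ref: bottleneck 1, flow now 22.
Augment Well→P→R→V→Ref: bottleneck 2, flow now 24.
No augmenting path remains; maximum flow = 24.
In the residual graph, reachable from Well: {Well, P, R, U}.
Min-cut edges: Well→Ref (14), R→V (2), R→Ref (8); capacity 14 + 2 + 8 = 24.
This cut is saturated, so no flow can exceed 24.

24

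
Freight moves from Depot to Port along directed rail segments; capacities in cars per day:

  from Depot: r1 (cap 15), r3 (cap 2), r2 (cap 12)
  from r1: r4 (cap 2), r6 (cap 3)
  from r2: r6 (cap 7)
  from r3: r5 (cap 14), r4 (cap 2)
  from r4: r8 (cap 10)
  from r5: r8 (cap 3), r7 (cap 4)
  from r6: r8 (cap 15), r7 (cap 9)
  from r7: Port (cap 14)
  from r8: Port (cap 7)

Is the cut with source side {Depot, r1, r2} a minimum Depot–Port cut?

Yes — it is a minimum cut (capacity 14).

Given cut capacity: 2 + 2 + 3 + 7 = 14.
Augment Depot→r1→r4→r8→Port: bottleneck 2, flow now 2.
Augment Depot→r1→r6→r7→Port: bottleneck 3, flow now 5.
Augment Depot→r2→r6→r7→Port: bottleneck 6, flow now 11.
Augment Depot→r2→r6→r8→Port: bottleneck 1, flow now 12.
Augment Depot→r3→r4→r8→Port: bottleneck 2, flow now 14.
No augmenting path remains; maximum flow = 14.
Cut capacity 14 equals the max flow, so it is a minimum cut.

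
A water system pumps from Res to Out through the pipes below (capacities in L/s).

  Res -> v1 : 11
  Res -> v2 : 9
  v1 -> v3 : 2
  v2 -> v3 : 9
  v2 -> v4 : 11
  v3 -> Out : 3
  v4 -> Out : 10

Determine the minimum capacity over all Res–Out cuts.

Augment Res→v1→v3→Out: bottleneck 2, flow now 2.
Augment Res→v2→v3→Out: bottleneck 1, flow now 3.
Augment Res→v2→v4→Out: bottleneck 8, flow now 11.
No augmenting path remains; maximum flow = 11.
By max-flow min-cut, the minimum cut capacity equals the max flow.
In the residual graph, reachable from Res: {Res, v1}.
Min-cut edges: Res→v2 (9), v1→v3 (2); capacity 9 + 2 = 11.

11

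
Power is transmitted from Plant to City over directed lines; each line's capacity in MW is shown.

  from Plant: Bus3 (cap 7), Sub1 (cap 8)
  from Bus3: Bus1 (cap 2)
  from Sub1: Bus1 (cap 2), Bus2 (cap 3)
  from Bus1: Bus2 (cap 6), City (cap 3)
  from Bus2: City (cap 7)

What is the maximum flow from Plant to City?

Augment Plant→Bus3→Bus1→City: bottleneck 2, flow now 2.
Augment Plant→Sub1→Bus1→City: bottleneck 1, flow now 3.
Augment Plant→Sub1→Bus2→City: bottleneck 3, flow now 6.
Augment Plant→Sub1→Bus1→Bus2→City: bottleneck 1, flow now 7.
No augmenting path remains; maximum flow = 7.
In the residual graph, reachable from Plant: {Plant, Bus3, Sub1}.
Min-cut edges: Bus3→Bus1 (2), Sub1→Bus1 (2), Sub1→Bus2 (3); capacity 2 + 2 + 3 = 7.
This cut is saturated, so no flow can exceed 7.

7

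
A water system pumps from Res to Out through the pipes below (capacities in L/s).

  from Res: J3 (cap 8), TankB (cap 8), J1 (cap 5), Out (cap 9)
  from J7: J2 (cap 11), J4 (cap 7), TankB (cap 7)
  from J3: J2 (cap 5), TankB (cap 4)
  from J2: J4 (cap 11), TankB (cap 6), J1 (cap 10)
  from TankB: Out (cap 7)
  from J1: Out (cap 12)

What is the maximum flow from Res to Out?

26

Augment Res→Out: bottleneck 9, flow now 9.
Augment Res→TankB→Out: bottleneck 7, flow now 16.
Augment Res→J1→Out: bottleneck 5, flow now 21.
Augment Res→J3→J2→J1→Out: bottleneck 5, flow now 26.
No augmenting path remains; maximum flow = 26.
In the residual graph, reachable from Res: {Res, J3, TankB}.
Min-cut edges: Res→J1 (5), Res→Out (9), J3→J2 (5), TankB→Out (7); capacity 5 + 9 + 5 + 7 = 26.
This cut is saturated, so no flow can exceed 26.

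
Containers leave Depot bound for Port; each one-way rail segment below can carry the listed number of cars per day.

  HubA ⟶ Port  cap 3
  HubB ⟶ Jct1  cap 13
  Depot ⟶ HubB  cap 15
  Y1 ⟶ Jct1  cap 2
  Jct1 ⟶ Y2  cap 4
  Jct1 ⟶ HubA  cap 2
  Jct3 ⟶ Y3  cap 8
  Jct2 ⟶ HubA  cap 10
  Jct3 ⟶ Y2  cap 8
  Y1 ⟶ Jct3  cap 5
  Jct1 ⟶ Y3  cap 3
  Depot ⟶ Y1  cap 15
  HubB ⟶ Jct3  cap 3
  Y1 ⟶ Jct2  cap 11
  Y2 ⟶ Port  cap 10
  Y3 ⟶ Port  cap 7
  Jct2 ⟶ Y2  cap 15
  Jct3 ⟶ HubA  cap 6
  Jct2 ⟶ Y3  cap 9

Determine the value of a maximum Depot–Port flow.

Augment Depot→HubB→Jct1→HubA→Port: bottleneck 2, flow now 2.
Augment Depot→HubB→Jct1→Y2→Port: bottleneck 4, flow now 6.
Augment Depot→HubB→Jct1→Y3→Port: bottleneck 3, flow now 9.
Augment Depot→HubB→Jct3→HubA→Port: bottleneck 1, flow now 10.
Augment Depot→HubB→Jct3→Y2→Port: bottleneck 2, flow now 12.
Augment Depot→Y1→Jct3→Y2→Port: bottleneck 4, flow now 16.
Augment Depot→Y1→Jct3→Y3→Port: bottleneck 1, flow now 17.
Augment Depot→Y1→Jct2→Y3→Port: bottleneck 3, flow now 20.
No augmenting path remains; maximum flow = 20.
In the residual graph, reachable from Depot: {Depot, HubB, Y1, Jct1, Jct3, Jct2, HubA, Y2, Y3}.
Min-cut edges: HubA→Port (3), Y2→Port (10), Y3→Port (7); capacity 3 + 10 + 7 = 20.
This cut is saturated, so no flow can exceed 20.

20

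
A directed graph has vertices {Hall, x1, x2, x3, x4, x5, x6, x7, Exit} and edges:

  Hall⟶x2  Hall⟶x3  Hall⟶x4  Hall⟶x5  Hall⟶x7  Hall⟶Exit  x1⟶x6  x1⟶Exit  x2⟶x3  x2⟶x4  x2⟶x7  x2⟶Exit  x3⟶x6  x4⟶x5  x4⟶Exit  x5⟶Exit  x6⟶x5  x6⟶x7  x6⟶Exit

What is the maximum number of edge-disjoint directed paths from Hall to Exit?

Assign every edge capacity 1; by Menger, the answer equals the max flow.
Path Hall→Exit (+1); total 1.
Path Hall→x2→Exit (+1); total 2.
Path Hall→x4→Exit (+1); total 3.
Path Hall→x5→Exit (+1); total 4.
Path Hall→x3→x6→Exit (+1); total 5.
No residual Hall→Exit path; max flow = 5.
Certifying cut of size 5: {Hall→Exit, Hall→x2, Hall→x3, Hall→x4, Hall→x5}.

5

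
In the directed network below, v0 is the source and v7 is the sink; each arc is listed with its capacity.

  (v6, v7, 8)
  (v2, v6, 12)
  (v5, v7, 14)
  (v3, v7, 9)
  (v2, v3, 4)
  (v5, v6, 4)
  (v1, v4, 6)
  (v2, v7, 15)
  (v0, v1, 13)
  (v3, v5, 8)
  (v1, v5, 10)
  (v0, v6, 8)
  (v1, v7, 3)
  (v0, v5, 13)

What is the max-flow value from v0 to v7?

25

Augment v0→v1→v7: bottleneck 3, flow now 3.
Augment v0→v5→v7: bottleneck 13, flow now 16.
Augment v0→v6→v7: bottleneck 8, flow now 24.
Augment v0→v1→v5→v7: bottleneck 1, flow now 25.
No augmenting path remains; maximum flow = 25.
In the residual graph, reachable from v0: {v0, v1, v4, v5, v6}.
Min-cut edges: v1→v7 (3), v5→v7 (14), v6→v7 (8); capacity 3 + 14 + 8 = 25.
This cut is saturated, so no flow can exceed 25.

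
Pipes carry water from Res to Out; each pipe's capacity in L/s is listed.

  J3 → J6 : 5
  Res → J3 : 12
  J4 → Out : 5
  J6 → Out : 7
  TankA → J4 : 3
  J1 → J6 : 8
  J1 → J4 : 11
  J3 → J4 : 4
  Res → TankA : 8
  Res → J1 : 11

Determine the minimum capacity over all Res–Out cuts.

Augment Res→J3→J4→Out: bottleneck 4, flow now 4.
Augment Res→J3→J6→Out: bottleneck 5, flow now 9.
Augment Res→TankA→J4→Out: bottleneck 1, flow now 10.
Augment Res→J1→J6→Out: bottleneck 2, flow now 12.
No augmenting path remains; maximum flow = 12.
By max-flow min-cut, the minimum cut capacity equals the max flow.
In the residual graph, reachable from Res: {Res, J3, TankA, J1, J4, J6}.
Min-cut edges: J4→Out (5), J6→Out (7); capacity 5 + 7 = 12.

12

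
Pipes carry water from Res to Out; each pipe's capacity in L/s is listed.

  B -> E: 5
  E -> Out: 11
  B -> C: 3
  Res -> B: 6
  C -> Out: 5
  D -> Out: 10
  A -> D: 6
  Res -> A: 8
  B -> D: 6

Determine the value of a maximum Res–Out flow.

12

Augment Res→A→D→Out: bottleneck 6, flow now 6.
Augment Res→B→C→Out: bottleneck 3, flow now 9.
Augment Res→B→D→Out: bottleneck 3, flow now 12.
No augmenting path remains; maximum flow = 12.
In the residual graph, reachable from Res: {Res, A}.
Min-cut edges: Res→B (6), A→D (6); capacity 6 + 6 = 12.
This cut is saturated, so no flow can exceed 12.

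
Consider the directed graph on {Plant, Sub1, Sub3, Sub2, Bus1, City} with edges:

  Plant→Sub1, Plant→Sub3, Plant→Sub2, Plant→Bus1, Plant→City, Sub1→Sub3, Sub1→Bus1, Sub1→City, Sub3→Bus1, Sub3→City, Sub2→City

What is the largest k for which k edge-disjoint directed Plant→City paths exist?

Assign every edge capacity 1; by Menger, the answer equals the max flow.
Path Plant→City (+1); total 1.
Path Plant→Sub1→City (+1); total 2.
Path Plant→Sub3→City (+1); total 3.
Path Plant→Sub2→City (+1); total 4.
No residual Plant→City path; max flow = 4.
Certifying cut of size 4: {Plant→City, Plant→Sub1, Plant→Sub2, Plant→Sub3}.

4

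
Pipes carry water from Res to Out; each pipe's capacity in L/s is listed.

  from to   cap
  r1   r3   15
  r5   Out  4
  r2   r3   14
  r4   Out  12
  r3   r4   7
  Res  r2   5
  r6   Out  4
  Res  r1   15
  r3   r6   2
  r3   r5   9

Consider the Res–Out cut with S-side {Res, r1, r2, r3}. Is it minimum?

Given cut capacity: 7 + 9 + 2 = 18.
Augment Res→r1→r3→r4→Out: bottleneck 7, flow now 7.
Augment Res→r1→r3→r5→Out: bottleneck 4, flow now 11.
Augment Res→r1→r3→r6→Out: bottleneck 2, flow now 13.
No augmenting path remains; maximum flow = 13.
In the residual graph, reachable from Res: {Res, r1, r2, r3, r5}.
Min-cut edges: r3→r4 (7), r3→r6 (2), r5→Out (4); capacity 7 + 2 + 4 = 13.
Cut capacity 18 exceeds the max flow 13, so it is not minimum.

No — its capacity is 18, but the minimum cut has capacity 13.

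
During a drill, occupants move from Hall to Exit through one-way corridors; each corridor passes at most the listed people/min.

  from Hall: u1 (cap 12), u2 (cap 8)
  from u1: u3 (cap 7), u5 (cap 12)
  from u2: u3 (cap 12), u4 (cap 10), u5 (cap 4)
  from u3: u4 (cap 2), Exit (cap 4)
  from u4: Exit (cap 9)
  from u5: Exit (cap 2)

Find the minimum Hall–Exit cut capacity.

15

Augment Hall→u1→u3→Exit: bottleneck 4, flow now 4.
Augment Hall→u1→u5→Exit: bottleneck 2, flow now 6.
Augment Hall→u2→u4→Exit: bottleneck 8, flow now 14.
Augment Hall→u1→u3→u4→Exit: bottleneck 1, flow now 15.
No augmenting path remains; maximum flow = 15.
By max-flow min-cut, the minimum cut capacity equals the max flow.
In the residual graph, reachable from Hall: {Hall, u1, u2, u3, u4, u5}.
Min-cut edges: u3→Exit (4), u4→Exit (9), u5→Exit (2); capacity 4 + 9 + 2 = 15.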